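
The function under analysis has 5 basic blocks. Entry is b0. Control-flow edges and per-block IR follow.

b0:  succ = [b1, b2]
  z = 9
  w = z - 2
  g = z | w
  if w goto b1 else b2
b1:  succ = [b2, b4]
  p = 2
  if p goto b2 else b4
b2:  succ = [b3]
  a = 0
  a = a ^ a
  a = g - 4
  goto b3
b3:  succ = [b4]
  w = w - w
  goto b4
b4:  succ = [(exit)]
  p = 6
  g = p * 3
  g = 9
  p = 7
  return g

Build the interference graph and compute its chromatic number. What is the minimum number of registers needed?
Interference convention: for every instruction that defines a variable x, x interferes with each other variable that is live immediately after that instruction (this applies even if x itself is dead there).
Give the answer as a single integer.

def/use:
  b0 def {g,w,z} use ∅
  b1 def {p} use ∅
  b2 def {a} use {g}
  b3 def {w} use {w}
  b4 def {g,p} use ∅

Live sets:
  b0 li=∅ lo={g,w}
  b1 li={g,w} lo={g,w}
  b2 li={g,w} lo={w}
  b3 li={w} lo=∅
  b4 li=∅ lo=∅

Conflict graph:
  a — {g,w}
  g — {a,p,w}
  p — {g,w}
  w — {a,g,p,z}
  z — {w}

Registers:
  {a,g,w} pairwise interfere (3-clique) ⇒ χ ≥ 3
  3-colouring: r0={w}  r1={g,z}  r2={a,p}
  χ = 3

Answer: 3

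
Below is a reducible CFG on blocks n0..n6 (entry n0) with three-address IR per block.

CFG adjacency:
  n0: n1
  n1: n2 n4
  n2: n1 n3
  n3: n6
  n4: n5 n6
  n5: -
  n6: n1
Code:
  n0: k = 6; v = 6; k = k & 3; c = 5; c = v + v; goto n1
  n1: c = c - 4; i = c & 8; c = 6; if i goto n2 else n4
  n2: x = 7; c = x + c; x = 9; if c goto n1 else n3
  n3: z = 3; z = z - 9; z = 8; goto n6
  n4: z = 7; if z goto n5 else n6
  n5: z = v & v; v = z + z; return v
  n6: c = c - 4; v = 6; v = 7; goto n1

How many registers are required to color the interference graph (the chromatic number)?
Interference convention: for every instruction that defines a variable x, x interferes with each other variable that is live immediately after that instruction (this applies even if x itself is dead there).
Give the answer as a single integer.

Answer: 3

Working:
Block summaries:
  n0: def={c,k,v} ue=∅
  n1: def={c,i} ue={c}
  n2: def={c,x} ue={c}
  n3: def={z} ue=∅
  n4: def={z} ue=∅
  n5: def={v,z} ue={v}
  n6: def={c,v} ue={c}

Live sets:
  n0: in=∅ out={c,v}
  n1: in={c,v} out={c,v}
  n2: in={c,v} out={c,v}
  n3: in={c} out={c}
  n4: in={c,v} out={c,v}
  n5: in={v} out=∅
  n6: in={c} out={c,v}

Interfere edges:
  c↔{i,v,x,z}
  i↔{c,v}
  k↔{v}
  v↔{c,i,k,x,z}
  x↔{c,v}
  z↔{c,v}

Chromatic number:
  lower bound: {c,i,v} mutually conflict ⇒ χ ≥ 3
  3-colouring: R0={v}  R1={c,k}  R2={i,x,z}
  χ = 3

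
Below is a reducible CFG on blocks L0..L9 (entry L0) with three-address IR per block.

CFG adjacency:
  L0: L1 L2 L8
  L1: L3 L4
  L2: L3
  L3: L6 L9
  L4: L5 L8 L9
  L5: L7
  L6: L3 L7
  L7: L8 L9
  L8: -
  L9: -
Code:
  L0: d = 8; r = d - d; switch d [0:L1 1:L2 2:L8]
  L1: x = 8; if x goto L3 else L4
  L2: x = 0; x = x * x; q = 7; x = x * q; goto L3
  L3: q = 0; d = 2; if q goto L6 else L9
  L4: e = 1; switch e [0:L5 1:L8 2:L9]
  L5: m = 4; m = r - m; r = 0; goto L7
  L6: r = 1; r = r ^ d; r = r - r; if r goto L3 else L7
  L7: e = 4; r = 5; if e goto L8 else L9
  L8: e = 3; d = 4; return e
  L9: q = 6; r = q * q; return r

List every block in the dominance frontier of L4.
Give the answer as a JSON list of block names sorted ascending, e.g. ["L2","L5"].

idom tree: L1←L0 L2←L0 L3←L0 L4←L1 L5←L4 L6←L3 L7←L0 L8←L0 L9←L0
Dom∩ at merges:
  L3: preds {L1,L2,L6}: {L0,L1} ∩ {L0,L2} ∩ {L0,L3,L6} = {L0}; idom=L0
  L7: preds {L5,L6}: {L0,L1,L4,L5} ∩ {L0,L3,L6} = {L0}; idom=L0
  L8: preds {L0,L4,L7}: {L0} ∩ {L0,L1,L4} ∩ {L0,L7} = {L0}; idom=L0
  L9: preds {L3,L4,L7}: {L0,L3} ∩ {L0,L1,L4} ∩ {L0,L7} = {L0}; idom=L0

DF derivation:
  join L3 pred L1: L1 stop@L0
  join L3 pred L2: L2 stop@L0
  join L3 pred L6: L6→L3 stop@L0
  join L7 pred L5: L5→L4→L1 stop@L0
  join L7 pred L6: L6→L3 stop@L0
  join L8 pred L0: · stop@L0
  join L8 pred L4: L4→L1 stop@L0
  join L8 pred L7: L7 stop@L0
  join L9 pred L3: L3 stop@L0
  join L9 pred L4: L4→L1 stop@L0
  join L9 pred L7: L7 stop@L0
  DF(L0)=∅
  DF(L1)={L3,L7,L8,L9}
  DF(L2)={L3}
  DF(L3)={L3,L7,L9}
  DF(L4)={L7,L8,L9}
  DF(L5)={L7}
  DF(L6)={L3,L7}
  DF(L7)={L8,L9}
  DF(L8)=∅
  DF(L9)=∅

DF(L4) = ["L7", "L8", "L9"]

Answer: ["L7", "L8", "L9"]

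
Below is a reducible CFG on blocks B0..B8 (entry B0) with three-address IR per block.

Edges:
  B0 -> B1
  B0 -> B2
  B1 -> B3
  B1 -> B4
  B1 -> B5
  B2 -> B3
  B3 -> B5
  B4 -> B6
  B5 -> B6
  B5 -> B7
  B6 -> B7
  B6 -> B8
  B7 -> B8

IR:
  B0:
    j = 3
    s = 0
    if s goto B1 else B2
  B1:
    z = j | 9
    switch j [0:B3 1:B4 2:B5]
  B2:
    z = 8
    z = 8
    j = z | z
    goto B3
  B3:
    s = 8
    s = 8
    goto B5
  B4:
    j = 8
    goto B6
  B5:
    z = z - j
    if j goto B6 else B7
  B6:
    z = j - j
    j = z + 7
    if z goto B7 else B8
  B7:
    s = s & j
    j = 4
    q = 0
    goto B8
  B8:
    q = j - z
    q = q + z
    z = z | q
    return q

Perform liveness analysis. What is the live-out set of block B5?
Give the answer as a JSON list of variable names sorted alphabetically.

Answer: ["j", "s", "z"]

Working:
def/use:
  B0 def {j,s} use ∅
  B1 def {z} use {j}
  B2 def {j,z} use ∅
  B3 def {s} use ∅
  B4 def {j} use ∅
  B5 def {z} use {j,z}
  B6 def {j,z} use {j}
  B7 def {j,q,s} use {j,s}
  B8 def {q,z} use {j,z}

Live sets:
  B0: in=∅ out={j,s}
  B1: in={j,s} out={j,s,z}
  B2: in=∅ out={j,z}
  B3: in={j,z} out={j,s,z}
  B4: in={s} out={j,s}
  B5: in={j,s,z} out={j,s,z}
  B6: in={j,s} out={j,s,z}
  B7: in={j,s,z} out={j,z}
  B8: in={j,z} out=∅

live-out(B5) = ["j", "s", "z"]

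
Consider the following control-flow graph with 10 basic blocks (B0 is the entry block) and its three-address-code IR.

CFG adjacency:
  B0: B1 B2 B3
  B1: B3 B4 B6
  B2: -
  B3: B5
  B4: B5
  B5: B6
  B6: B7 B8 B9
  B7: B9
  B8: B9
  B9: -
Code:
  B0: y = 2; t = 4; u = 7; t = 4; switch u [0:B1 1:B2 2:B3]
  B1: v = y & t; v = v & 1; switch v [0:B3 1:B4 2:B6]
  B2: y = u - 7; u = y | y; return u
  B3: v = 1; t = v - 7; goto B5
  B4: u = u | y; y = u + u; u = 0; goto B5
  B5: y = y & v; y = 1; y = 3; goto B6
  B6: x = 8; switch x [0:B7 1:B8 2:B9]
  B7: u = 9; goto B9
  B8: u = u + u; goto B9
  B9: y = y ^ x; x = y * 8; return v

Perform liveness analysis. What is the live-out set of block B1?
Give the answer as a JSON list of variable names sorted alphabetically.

Answer: ["u", "v", "y"]

Derivation:
def/use:
  B0: {t,u,y} / ∅
  B1: {v} / {t,y}
  B2: {u,y} / {u}
  B3: {t,v} / ∅
  B4: {u,y} / {u,y}
  B5: {y} / {v,y}
  B6: {x} / ∅
  B7: {u} / ∅
  B8: {u} / {u}
  B9: {x,y} / {v,x,y}

Live sets:
  B0 li=∅ lo={t,u,y}
  B1 li={t,u,y} lo={u,v,y}
  B2 li={u} lo=∅
  B3 li={u,y} lo={u,v,y}
  B4 li={u,v,y} lo={u,v,y}
  B5 li={u,v,y} lo={u,v,y}
  B6 li={u,v,y} lo={u,v,x,y}
  B7 li={v,x,y} lo={v,x,y}
  B8 li={u,v,x,y} lo={v,x,y}
  B9 li={v,x,y} lo=∅

live-out(B1) = ["u", "v", "y"]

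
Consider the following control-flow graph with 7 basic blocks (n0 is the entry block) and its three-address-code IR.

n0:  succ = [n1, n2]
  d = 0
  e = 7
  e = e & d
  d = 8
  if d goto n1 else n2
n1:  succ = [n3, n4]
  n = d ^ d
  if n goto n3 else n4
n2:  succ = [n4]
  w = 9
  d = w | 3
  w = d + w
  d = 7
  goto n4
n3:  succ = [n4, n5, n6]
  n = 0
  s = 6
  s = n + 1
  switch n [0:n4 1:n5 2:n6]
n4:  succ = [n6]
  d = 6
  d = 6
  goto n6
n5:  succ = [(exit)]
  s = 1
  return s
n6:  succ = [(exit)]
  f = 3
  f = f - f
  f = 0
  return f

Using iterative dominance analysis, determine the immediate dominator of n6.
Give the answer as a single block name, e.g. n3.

idom tree: n1←n0 n2←n0 n3←n1 n4←n0 n5←n3 n6←n0
Dom at joins:
  n4: preds {n1,n2,n3}: {n0,n1} ∩ {n0,n2} ∩ {n0,n1,n3} = {n0}; idom=n0
  n6: preds {n3,n4}: {n0,n1,n3} ∩ {n0,n4} = {n0}; idom=n0

idom(n6) = n0

Answer: n0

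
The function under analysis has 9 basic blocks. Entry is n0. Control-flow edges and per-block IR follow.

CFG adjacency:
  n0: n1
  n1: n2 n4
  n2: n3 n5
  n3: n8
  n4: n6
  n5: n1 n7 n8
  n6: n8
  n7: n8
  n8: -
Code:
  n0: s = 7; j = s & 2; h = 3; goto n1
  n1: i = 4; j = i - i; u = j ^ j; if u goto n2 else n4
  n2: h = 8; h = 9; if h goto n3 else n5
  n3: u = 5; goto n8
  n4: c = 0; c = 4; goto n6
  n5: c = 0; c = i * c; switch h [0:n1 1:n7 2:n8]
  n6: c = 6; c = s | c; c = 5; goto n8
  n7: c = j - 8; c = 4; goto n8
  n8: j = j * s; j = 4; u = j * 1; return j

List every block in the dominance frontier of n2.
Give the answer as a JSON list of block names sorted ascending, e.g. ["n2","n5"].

idom tree: n1←n0 n2←n1 n3←n2 n4←n1 n5←n2 n6←n4 n7←n5 n8←n1
Dom∩ at merges:
  n1: preds {n0,n5}: {n0} ∩ {n0,n1,n2,n5} = {n0}; idom=n0
  n8: preds {n3,n5,n6,n7}: {n0,n1,n2,n3} ∩ {n0,n1,n2,n5} ∩ {n0,n1,n4,n6} ∩ {n0,n1,n2,n5,n7} = {n0,n1}; idom=n1

DF derivation:
  join n1 pred n0: · stop@n0
  join n1 pred n5: n5→n2→n1 stop@n0
  join n8 pred n3: n3→n2 stop@n1
  join n8 pred n5: n5→n2 stop@n1
  join n8 pred n6: n6→n4 stop@n1
  join n8 pred n7: n7→n5→n2 stop@n1
  n0 → ∅
  n1 → {n1}
  n2 → {n1,n8}
  n3 → {n8}
  n4 → {n8}
  n5 → {n1,n8}
  n6 → {n8}
  n7 → {n8}
  n8 → ∅

DF(n2) = ["n1", "n8"]

Answer: ["n1", "n8"]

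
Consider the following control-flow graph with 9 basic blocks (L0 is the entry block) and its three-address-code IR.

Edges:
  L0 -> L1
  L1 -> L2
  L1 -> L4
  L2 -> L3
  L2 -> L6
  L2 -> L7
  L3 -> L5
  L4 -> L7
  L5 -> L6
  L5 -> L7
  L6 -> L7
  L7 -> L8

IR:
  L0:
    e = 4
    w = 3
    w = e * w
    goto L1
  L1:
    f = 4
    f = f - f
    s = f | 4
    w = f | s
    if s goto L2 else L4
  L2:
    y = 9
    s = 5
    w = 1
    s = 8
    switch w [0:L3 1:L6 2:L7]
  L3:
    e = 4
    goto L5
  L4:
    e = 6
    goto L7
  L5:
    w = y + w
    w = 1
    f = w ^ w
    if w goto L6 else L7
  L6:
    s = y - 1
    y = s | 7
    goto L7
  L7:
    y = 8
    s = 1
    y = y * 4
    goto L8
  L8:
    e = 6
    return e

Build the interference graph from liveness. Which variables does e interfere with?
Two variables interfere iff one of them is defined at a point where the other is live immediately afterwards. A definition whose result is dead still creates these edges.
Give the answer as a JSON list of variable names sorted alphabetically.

def/use:
  L0: def={e,w} ue=∅
  L1: def={f,s,w} ue=∅
  L2: def={s,w,y} ue=∅
  L3: def={e} ue=∅
  L4: def={e} ue=∅
  L5: def={f,w} ue={w,y}
  L6: def={s,y} ue={y}
  L7: def={s,y} ue=∅
  L8: def={e} ue=∅

Live sets:
  live L0: ∅→∅
  live L1: ∅→∅
  live L2: ∅→{w,y}
  live L3: {w,y}→{w,y}
  live L4: ∅→∅
  live L5: {w,y}→{y}
  live L6: {y}→∅
  live L7: ∅→∅
  live L8: ∅→∅

Conflict graph:
  e↔{w,y}
  f↔{s,w,y}
  s↔{f,w,y}
  w↔{e,f,s,y}
  y↔{e,f,s,w}

N(e) = ["w", "y"]

Answer: ["w", "y"]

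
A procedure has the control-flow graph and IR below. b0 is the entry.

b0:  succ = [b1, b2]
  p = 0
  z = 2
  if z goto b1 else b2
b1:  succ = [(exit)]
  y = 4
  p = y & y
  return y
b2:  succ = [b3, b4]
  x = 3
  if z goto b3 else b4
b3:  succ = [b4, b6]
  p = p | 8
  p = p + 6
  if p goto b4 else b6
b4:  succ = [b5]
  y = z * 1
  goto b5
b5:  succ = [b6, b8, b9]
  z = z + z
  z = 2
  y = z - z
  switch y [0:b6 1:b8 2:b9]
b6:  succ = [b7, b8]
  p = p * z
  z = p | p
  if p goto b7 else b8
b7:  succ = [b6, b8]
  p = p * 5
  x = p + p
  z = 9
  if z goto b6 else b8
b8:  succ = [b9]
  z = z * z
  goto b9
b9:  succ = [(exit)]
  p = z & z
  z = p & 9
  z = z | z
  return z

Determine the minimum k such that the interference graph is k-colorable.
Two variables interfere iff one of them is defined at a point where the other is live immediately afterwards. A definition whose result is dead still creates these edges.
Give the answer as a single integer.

Answer: 3

Working:
Block summaries:
  b0 def {p,z} use ∅
  b1 def {p,y} use ∅
  b2 def {x} use {z}
  b3 def {p} use {p}
  b4 def {y} use {z}
  b5 def {y,z} use {z}
  b6 def {p,z} use {p,z}
  b7 def {p,x,z} use {p}
  b8 def {z} use {z}
  b9 def {p,z} use {z}

Liveness:
  b0 li=∅ lo={p,z}
  b1 li=∅ lo=∅
  b2 li={p,z} lo={p,z}
  b3 li={p,z} lo={p,z}
  b4 li={p,z} lo={p,z}
  b5 li={p,z} lo={p,z}
  b6 li={p,z} lo={p,z}
  b7 li={p} lo={p,z}
  b8 li={z} lo={z}
  b9 li={z} lo=∅

Interfere edges:
  p — {x,y,z}
  x — {p,z}
  y — {p,z}
  z — {p,x,y}

Colouring:
  lower bound: {p,x,z} mutually conflict ⇒ χ ≥ 3
  assign p→r0 x→r2 y→r2 z→r1 — no edge inside a register ⇒ χ ≤ 3
  χ = 3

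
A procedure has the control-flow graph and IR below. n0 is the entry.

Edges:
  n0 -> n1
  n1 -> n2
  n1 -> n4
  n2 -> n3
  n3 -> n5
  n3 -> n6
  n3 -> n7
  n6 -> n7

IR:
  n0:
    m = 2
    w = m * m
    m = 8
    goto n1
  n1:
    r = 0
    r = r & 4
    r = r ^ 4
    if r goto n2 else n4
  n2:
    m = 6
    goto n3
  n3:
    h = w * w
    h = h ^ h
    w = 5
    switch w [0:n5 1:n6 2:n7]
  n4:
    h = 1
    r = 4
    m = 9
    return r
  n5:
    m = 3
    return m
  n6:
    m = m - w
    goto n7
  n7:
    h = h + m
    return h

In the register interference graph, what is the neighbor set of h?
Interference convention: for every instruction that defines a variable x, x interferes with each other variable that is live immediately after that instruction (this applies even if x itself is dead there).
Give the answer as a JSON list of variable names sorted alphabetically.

Answer: ["m", "w"]

Analysis:
def/use:
  n0 def {m,w} use ∅
  n1 def {r} use ∅
  n2 def {m} use ∅
  n3 def {h,w} use {w}
  n4 def {h,m,r} use ∅
  n5 def {m} use ∅
  n6 def {m} use {m,w}
  n7 def {h} use {h,m}

Backward fixpoint:
  n0 li=∅ lo={w}
  n1 li={w} lo={w}
  n2 li={w} lo={m,w}
  n3 li={m,w} lo={h,m,w}
  n4 li=∅ lo=∅
  n5 li=∅ lo=∅
  n6 li={h,m,w} lo={h,m}
  n7 li={h,m} lo=∅

Conflict graph:
  h↔{m,w}
  m↔{h,r,w}
  r↔{m,w}
  w↔{h,m,r}

N(h) = ["m", "w"]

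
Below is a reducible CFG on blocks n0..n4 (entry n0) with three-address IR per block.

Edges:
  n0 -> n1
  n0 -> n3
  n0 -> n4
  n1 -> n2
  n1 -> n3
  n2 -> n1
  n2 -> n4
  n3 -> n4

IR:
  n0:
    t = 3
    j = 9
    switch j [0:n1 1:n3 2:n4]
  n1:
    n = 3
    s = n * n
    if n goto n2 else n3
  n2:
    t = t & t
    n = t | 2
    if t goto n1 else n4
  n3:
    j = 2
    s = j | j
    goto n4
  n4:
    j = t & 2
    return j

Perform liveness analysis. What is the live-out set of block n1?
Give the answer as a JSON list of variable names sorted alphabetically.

Answer: ["t"]

Working:
Block summaries:
  n0: def={j,t} ue=∅
  n1: def={n,s} ue=∅
  n2: def={n,t} ue={t}
  n3: def={j,s} ue=∅
  n4: def={j} ue={t}

Live sets:
  n0: in=∅ out={t}
  n1: in={t} out={t}
  n2: in={t} out={t}
  n3: in={t} out={t}
  n4: in={t} out=∅

live-out(n1) = ["t"]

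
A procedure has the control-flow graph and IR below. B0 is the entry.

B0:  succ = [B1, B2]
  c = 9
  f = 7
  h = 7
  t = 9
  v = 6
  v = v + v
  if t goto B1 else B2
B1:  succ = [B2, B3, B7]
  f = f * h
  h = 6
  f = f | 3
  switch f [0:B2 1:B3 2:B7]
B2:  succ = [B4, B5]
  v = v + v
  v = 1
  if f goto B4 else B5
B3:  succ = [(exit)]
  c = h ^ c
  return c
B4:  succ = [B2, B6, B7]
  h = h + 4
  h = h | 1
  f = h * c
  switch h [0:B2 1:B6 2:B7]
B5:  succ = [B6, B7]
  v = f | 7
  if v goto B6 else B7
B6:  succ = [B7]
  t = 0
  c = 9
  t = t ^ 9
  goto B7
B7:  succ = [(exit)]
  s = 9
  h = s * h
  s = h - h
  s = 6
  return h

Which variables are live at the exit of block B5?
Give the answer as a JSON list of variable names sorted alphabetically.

Answer: ["h"]

Analysis:
def/use:
  B0: {c,f,h,t,v} / ∅
  B1: {f,h} / {f,h}
  B2: {v} / {f,v}
  B3: {c} / {c,h}
  B4: {f,h} / {c,h}
  B5: {v} / {f}
  B6: {c,t} / ∅
  B7: {h,s} / {h}

Backward fixpoint:
  B0: in=∅ out={c,f,h,v}
  B1: in={c,f,h,v} out={c,f,h,v}
  B2: in={c,f,h,v} out={c,f,h,v}
  B3: in={c,h} out=∅
  B4: in={c,h,v} out={c,f,h,v}
  B5: in={f,h} out={h}
  B6: in={h} out={h}
  B7: in={h} out=∅

live-out(B5) = ["h"]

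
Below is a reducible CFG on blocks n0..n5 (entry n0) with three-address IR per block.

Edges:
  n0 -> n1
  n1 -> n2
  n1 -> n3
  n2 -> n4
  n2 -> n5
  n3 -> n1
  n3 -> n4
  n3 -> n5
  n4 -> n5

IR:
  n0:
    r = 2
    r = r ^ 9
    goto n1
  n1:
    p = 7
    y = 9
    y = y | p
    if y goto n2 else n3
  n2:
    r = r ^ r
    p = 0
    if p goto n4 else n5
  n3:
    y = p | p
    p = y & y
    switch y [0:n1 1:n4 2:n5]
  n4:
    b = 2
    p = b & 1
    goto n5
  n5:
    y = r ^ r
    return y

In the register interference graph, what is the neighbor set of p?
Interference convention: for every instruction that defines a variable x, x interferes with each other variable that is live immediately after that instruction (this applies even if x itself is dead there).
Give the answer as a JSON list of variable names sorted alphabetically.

Per-block:
  n0 def {r} use ∅
  n1 def {p,y} use ∅
  n2 def {p,r} use {r}
  n3 def {p,y} use {p}
  n4 def {b,p} use ∅
  n5 def {y} use {r}

Live sets:
  n0: in=∅ out={r}
  n1: in={r} out={p,r}
  n2: in={r} out={r}
  n3: in={p,r} out={r}
  n4: in={r} out={r}
  n5: in={r} out=∅

Interfere edges:
  b↔{r}
  p↔{r,y}
  r↔{b,p,y}
  y↔{p,r}

N(p) = ["r", "y"]

Answer: ["r", "y"]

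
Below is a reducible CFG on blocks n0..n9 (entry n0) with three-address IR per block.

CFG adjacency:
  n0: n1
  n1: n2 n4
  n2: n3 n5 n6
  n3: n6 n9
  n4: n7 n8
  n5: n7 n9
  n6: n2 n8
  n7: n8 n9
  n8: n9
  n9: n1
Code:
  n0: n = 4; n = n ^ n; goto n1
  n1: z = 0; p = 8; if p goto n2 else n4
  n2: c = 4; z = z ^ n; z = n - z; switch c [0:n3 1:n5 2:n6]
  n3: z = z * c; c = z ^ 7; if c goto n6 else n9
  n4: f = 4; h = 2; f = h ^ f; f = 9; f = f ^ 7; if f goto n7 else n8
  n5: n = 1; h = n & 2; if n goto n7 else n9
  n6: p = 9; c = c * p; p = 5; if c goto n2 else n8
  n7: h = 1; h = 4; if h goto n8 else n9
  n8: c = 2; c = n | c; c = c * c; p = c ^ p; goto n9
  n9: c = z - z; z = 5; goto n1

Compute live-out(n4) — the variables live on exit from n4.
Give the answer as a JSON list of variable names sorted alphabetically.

Block summaries:
  n0: {n} / ∅
  n1: {p,z} / ∅
  n2: {c,z} / {n,z}
  n3: {c,z} / {c,z}
  n4: {f,h} / ∅
  n5: {h,n} / ∅
  n6: {c,p} / {c}
  n7: {h} / ∅
  n8: {c,p} / {n,p}
  n9: {c,z} / {z}

Backward fixpoint:
  live n0: ∅→{n}
  live n1: {n}→{n,p,z}
  live n2: {n,p,z}→{c,n,p,z}
  live n3: {c,n,z}→{c,n,z}
  live n4: {n,p,z}→{n,p,z}
  live n5: {p,z}→{n,p,z}
  live n6: {c,n,z}→{n,p,z}
  live n7: {n,p,z}→{n,p,z}
  live n8: {n,p,z}→{n,z}
  live n9: {n,z}→{n}

live-out(n4) = ["n", "p", "z"]

Answer: ["n", "p", "z"]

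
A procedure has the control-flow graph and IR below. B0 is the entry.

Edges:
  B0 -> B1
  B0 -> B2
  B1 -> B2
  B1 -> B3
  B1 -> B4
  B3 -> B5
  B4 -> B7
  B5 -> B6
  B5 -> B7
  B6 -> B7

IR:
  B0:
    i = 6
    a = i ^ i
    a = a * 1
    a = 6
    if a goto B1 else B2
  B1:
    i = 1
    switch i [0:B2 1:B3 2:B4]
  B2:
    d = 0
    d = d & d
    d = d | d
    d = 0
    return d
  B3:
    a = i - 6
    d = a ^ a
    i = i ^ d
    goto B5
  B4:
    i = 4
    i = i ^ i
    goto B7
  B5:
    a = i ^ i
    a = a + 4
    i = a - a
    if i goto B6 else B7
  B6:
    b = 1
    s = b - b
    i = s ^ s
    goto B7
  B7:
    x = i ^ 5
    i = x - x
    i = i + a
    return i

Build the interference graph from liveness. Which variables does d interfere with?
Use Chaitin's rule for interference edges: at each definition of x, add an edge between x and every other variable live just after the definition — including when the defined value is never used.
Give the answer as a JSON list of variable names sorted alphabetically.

Answer: ["i"]

Working:
Block summaries:
  B0: {a,i} / ∅
  B1: {i} / ∅
  B2: {d} / ∅
  B3: {a,d,i} / {i}
  B4: {i} / ∅
  B5: {a,i} / {i}
  B6: {b,i,s} / ∅
  B7: {i,x} / {a,i}

Backward fixpoint:
  B0: in=∅ out={a}
  B1: in={a} out={a,i}
  B2: in=∅ out=∅
  B3: in={i} out={i}
  B4: in={a} out={a,i}
  B5: in={i} out={a,i}
  B6: in={a} out={a,i}
  B7: in={a,i} out=∅

Conflict graph:
  a — {b,i,s,x}
  b — {a}
  d — {i}
  i — {a,d}
  s — {a}
  x — {a}

N(d) = ["i"]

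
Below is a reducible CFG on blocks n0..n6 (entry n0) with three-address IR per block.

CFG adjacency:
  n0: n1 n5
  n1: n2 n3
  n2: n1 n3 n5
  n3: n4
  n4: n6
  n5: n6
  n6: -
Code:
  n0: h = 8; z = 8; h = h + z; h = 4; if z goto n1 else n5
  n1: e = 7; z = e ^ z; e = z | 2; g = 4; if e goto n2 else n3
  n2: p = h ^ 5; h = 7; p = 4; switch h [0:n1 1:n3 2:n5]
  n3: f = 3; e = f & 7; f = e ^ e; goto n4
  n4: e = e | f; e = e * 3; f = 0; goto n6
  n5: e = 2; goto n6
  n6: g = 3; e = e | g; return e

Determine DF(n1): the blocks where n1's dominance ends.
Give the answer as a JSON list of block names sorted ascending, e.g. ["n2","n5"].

Answer: ["n1", "n5", "n6"]

Working:
idom tree: n1←n0 n2←n1 n3←n1 n4←n3 n5←n0 n6←n0
Dom∩ at merges:
  n1: preds {n0,n2}: {n0} ∩ {n0,n1,n2} = {n0}; idom=n0
  n3: preds {n1,n2}: {n0,n1} ∩ {n0,n1,n2} = {n0,n1}; idom=n1
  n5: preds {n0,n2}: {n0} ∩ {n0,n1,n2} = {n0}; idom=n0
  n6: preds {n4,n5}: {n0,n1,n3,n4} ∩ {n0,n5} = {n0}; idom=n0

DF walk-up:
  n1←n0: walk · to n0
  n1←n2: walk n2→n1 to n0
  n3←n1: walk · to n1
  n3←n2: walk n2 to n1
  n5←n0: walk · to n0
  n5←n2: walk n2→n1 to n0
  n6←n4: walk n4→n3→n1 to n0
  n6←n5: walk n5 to n0
  n0: DF=∅
  n1: DF={n1,n5,n6}
  n2: DF={n1,n3,n5}
  n3: DF={n6}
  n4: DF={n6}
  n5: DF={n6}
  n6: DF=∅

DF(n1) = ["n1", "n5", "n6"]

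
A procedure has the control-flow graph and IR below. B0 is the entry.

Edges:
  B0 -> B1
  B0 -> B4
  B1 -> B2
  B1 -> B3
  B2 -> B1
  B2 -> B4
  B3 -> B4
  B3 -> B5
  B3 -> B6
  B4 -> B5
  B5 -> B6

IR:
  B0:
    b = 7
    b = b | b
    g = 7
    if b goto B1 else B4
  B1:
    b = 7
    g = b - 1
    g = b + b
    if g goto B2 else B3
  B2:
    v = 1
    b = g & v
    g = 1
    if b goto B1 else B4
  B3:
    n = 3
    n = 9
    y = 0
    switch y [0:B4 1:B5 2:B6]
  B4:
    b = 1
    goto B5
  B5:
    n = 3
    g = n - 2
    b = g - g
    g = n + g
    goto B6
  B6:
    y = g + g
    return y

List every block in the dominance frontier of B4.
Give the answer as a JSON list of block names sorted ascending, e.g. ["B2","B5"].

Answer: ["B5"]

Analysis:
idom tree: B1←B0 B2←B1 B3←B1 B4←B0 B5←B0 B6←B0
Dom∩ at merges:
  B1: preds {B0,B2}: {B0} ∩ {B0,B1,B2} = {B0}; idom=B0
  B4: preds {B0,B2,B3}: {B0} ∩ {B0,B1,B2} ∩ {B0,B1,B3} = {B0}; idom=B0
  B5: preds {B3,B4}: {B0,B1,B3} ∩ {B0,B4} = {B0}; idom=B0
  B6: preds {B3,B5}: {B0,B1,B3} ∩ {B0,B5} = {B0}; idom=B0

Frontier:
  B1←B0: walk · to B0
  B1←B2: walk B2→B1 to B0
  B4←B0: walk · to B0
  B4←B2: walk B2→B1 to B0
  B4←B3: walk B3→B1 to B0
  B5←B3: walk B3→B1 to B0
  B5←B4: walk B4 to B0
  B6←B3: walk B3→B1 to B0
  B6←B5: walk B5 to B0
  B0 → ∅
  B1 → {B1,B4,B5,B6}
  B2 → {B1,B4}
  B3 → {B4,B5,B6}
  B4 → {B5}
  B5 → {B6}
  B6 → ∅

DF(B4) = ["B5"]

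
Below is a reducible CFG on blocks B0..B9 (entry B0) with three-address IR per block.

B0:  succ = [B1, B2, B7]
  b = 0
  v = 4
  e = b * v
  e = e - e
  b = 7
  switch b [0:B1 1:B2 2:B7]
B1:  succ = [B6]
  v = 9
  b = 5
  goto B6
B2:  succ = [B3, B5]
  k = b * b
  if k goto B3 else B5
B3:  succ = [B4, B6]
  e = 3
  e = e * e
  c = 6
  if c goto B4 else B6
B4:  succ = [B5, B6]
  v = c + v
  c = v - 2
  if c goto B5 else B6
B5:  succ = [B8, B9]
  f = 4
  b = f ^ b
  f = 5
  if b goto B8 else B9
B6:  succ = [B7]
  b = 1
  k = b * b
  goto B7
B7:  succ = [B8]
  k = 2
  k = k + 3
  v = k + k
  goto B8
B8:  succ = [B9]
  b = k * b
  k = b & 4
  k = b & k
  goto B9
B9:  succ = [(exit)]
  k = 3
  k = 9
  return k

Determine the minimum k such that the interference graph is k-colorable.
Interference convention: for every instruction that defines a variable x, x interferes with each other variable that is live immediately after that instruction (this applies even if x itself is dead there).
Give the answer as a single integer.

Answer: 4

Analysis:
def/use:
  B0: {b,e,v} / ∅
  B1: {b,v} / ∅
  B2: {k} / {b}
  B3: {c,e} / ∅
  B4: {c,v} / {c,v}
  B5: {b,f} / {b}
  B6: {b,k} / ∅
  B7: {k,v} / ∅
  B8: {b,k} / {b,k}
  B9: {k} / ∅

Backward fixpoint:
  B0: in=∅ out={b,v}
  B1: in=∅ out=∅
  B2: in={b,v} out={b,k,v}
  B3: in={b,k,v} out={b,c,k,v}
  B4: in={b,c,k,v} out={b,k}
  B5: in={b,k} out={b,k}
  B6: in=∅ out={b}
  B7: in={b} out={b,k}
  B8: in={b,k} out=∅
  B9: in=∅ out=∅

Interference:
  b — {c,e,f,k,v}
  c — {b,k,v}
  e — {b,k,v}
  f — {b,k}
  k — {b,c,e,f,v}
  v — {b,c,e,k}

Registers:
  lower bound: {b,c,k,v} mutually conflict ⇒ χ ≥ 4
  assign b→r0 c→r3 e→r3 f→r2 k→r1 v→r2 — no edge inside a register ⇒ χ ≤ 4
  χ = 4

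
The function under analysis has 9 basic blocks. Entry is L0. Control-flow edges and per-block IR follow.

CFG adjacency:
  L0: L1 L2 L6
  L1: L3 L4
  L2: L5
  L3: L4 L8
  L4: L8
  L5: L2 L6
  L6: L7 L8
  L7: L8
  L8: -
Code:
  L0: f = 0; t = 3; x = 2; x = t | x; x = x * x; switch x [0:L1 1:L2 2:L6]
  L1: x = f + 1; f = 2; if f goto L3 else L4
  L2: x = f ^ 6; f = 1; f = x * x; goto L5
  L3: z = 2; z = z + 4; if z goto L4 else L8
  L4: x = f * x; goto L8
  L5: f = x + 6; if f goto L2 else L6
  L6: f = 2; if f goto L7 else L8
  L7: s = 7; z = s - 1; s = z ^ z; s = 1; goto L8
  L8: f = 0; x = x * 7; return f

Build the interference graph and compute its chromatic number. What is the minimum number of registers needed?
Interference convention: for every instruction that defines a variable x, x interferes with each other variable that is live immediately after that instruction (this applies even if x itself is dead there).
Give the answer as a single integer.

def/use:
  L0 def {f,t,x} use ∅
  L1 def {f,x} use {f}
  L2 def {f,x} use {f}
  L3 def {z} use ∅
  L4 def {x} use {f,x}
  L5 def {f} use {x}
  L6 def {f} use ∅
  L7 def {s,z} use ∅
  L8 def {f,x} use {x}

Live sets:
  L0 li=∅ lo={f,x}
  L1 li={f} lo={f,x}
  L2 li={f} lo={x}
  L3 li={f,x} lo={f,x}
  L4 li={f,x} lo={x}
  L5 li={x} lo={f,x}
  L6 li={x} lo={x}
  L7 li={x} lo={x}
  L8 li={x} lo=∅

Interference:
  f↔{t,x,z}
  s↔{x}
  t↔{f,x}
  x↔{f,s,t,z}
  z↔{f,x}

Colouring:
  {f,t,x} pairwise interfere (3-clique) ⇒ χ ≥ 3
  3-colouring: r0={x}  r1={f,s}  r2={t,z}
  χ = 3

Answer: 3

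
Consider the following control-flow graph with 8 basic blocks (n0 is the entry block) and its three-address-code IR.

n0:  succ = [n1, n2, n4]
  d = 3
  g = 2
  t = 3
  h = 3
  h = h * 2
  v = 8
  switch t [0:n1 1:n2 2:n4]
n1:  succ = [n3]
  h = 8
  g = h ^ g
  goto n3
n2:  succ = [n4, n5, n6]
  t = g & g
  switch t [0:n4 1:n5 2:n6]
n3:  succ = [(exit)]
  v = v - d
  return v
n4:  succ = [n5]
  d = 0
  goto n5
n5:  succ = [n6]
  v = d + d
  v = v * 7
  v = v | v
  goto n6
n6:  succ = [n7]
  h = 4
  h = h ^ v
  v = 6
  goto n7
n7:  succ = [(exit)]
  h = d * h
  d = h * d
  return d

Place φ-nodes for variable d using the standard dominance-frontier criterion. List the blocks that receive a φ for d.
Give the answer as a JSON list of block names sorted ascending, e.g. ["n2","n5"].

idom tree: n1←n0 n2←n0 n3←n1 n4←n0 n5←n0 n6←n0 n7←n6
Join-block Dom:
  n4: preds {n0,n2}: {n0} ∩ {n0,n2} = {n0}; idom=n0
  n5: preds {n2,n4}: {n0,n2} ∩ {n0,n4} = {n0}; idom=n0
  n6: preds {n2,n5}: {n0,n2} ∩ {n0,n5} = {n0}; idom=n0

DF derivation:
  n4←n0: walk · to n0
  n4←n2: walk n2 to n0
  n5←n2: walk n2 to n0
  n5←n4: walk n4 to n0
  n6←n2: walk n2 to n0
  n6←n5: walk n5 to n0
  n0: DF=∅
  n1: DF=∅
  n2: DF={n4,n5,n6}
  n3: DF=∅
  n4: DF={n5}
  n5: DF={n6}
  n6: DF=∅
  n7: DF=∅

φ for d: defs {n0,n4,n7}
  DF⁺ = {n5,n6}

Answer: ["n5", "n6"]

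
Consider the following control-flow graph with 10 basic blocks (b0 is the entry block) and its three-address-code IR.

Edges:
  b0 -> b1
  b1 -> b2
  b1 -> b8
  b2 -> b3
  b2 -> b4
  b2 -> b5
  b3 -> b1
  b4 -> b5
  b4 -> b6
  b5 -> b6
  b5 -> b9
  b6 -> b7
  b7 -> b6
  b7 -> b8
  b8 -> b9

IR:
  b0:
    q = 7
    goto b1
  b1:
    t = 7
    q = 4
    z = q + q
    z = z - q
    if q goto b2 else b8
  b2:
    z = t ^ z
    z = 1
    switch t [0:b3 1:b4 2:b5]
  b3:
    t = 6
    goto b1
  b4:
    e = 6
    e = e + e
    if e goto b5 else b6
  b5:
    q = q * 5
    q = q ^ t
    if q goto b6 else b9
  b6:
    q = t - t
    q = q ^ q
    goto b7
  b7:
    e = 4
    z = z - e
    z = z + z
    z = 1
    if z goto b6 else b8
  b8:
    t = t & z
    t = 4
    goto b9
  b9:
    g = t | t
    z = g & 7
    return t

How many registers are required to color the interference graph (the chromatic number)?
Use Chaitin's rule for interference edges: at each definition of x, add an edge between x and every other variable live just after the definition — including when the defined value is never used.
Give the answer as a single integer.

Block summaries:
  b0: def={q} ue=∅
  b1: def={q,t,z} ue=∅
  b2: def={z} ue={t,z}
  b3: def={t} ue=∅
  b4: def={e} ue=∅
  b5: def={q} ue={q,t}
  b6: def={q} ue={t}
  b7: def={e,z} ue={z}
  b8: def={t} ue={t,z}
  b9: def={g,z} ue={t}

Liveness:
  live b0: ∅→∅
  live b1: ∅→{q,t,z}
  live b2: {q,t,z}→{q,t,z}
  live b3: ∅→∅
  live b4: {q,t,z}→{q,t,z}
  live b5: {q,t,z}→{t,z}
  live b6: {t,z}→{t,z}
  live b7: {t,z}→{t,z}
  live b8: {t,z}→{t}
  live b9: {t}→∅

Interference:
  e↔{q,t,z}
  g↔{t}
  q↔{e,t,z}
  t↔{e,g,q,z}
  z↔{e,q,t}

Registers:
  lower bound: {e,q,t,z} mutually conflict ⇒ χ ≥ 4
  assign e→r1 g→r1 q→r2 t→r0 z→r3 — no edge inside a register ⇒ χ ≤ 4
  χ = 4

Answer: 4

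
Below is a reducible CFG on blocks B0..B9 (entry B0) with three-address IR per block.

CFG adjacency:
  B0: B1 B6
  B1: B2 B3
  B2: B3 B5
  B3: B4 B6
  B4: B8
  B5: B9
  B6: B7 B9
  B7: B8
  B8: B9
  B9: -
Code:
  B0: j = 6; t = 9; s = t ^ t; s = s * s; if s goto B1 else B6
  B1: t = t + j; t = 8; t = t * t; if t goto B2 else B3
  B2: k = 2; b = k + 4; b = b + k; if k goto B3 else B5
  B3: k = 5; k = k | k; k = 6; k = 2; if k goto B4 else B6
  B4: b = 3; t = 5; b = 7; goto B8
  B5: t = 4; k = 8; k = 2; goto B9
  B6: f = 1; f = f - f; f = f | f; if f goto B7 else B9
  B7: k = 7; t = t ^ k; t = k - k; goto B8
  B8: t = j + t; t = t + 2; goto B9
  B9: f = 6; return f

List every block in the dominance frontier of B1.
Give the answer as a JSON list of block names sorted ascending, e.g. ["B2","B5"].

Answer: ["B6", "B8", "B9"]

Derivation:
idom tree: B1←B0 B2←B1 B3←B1 B4←B3 B5←B2 B6←B0 B7←B6 B8←B0 B9←B0
Join-block Dom:
  B3: preds {B1,B2}: {B0,B1} ∩ {B0,B1,B2} = {B0,B1}; idom=B1
  B6: preds {B0,B3}: {B0} ∩ {B0,B1,B3} = {B0}; idom=B0
  B8: preds {B4,B7}: {B0,B1,B3,B4} ∩ {B0,B6,B7} = {B0}; idom=B0
  B9: preds {B5,B6,B8}: {B0,B1,B2,B5} ∩ {B0,B6} ∩ {B0,B8} = {B0}; idom=B0

Frontier:
  join B3 pred B1: · stop@B1
  join B3 pred B2: B2 stop@B1
  join B6 pred B0: · stop@B0
  join B6 pred B3: B3→B1 stop@B0
  join B8 pred B4: B4→B3→B1 stop@B0
  join B8 pred B7: B7→B6 stop@B0
  join B9 pred B5: B5→B2→B1 stop@B0
  join B9 pred B6: B6 stop@B0
  join B9 pred B8: B8 stop@B0
  B0 → ∅
  B1 → {B6,B8,B9}
  B2 → {B3,B9}
  B3 → {B6,B8}
  B4 → {B8}
  B5 → {B9}
  B6 → {B8,B9}
  B7 → {B8}
  B8 → {B9}
  B9 → ∅

DF(B1) = ["B6", "B8", "B9"]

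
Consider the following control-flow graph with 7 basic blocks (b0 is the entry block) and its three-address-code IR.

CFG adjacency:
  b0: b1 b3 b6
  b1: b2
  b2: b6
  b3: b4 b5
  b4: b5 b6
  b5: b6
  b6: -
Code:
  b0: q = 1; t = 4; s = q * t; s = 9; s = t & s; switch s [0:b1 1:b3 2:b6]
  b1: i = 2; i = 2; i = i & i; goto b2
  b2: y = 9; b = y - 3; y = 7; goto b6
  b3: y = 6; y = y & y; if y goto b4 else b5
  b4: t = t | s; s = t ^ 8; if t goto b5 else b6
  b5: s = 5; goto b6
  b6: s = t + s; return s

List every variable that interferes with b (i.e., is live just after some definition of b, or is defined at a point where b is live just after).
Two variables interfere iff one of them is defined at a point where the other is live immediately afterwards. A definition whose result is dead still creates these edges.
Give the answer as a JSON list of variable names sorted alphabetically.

Block summaries:
  b0: {q,s,t} / ∅
  b1: {i} / ∅
  b2: {b,y} / ∅
  b3: {y} / ∅
  b4: {s,t} / {s,t}
  b5: {s} / ∅
  b6: {s} / {s,t}

Liveness:
  live b0: ∅→{s,t}
  live b1: {s,t}→{s,t}
  live b2: {s,t}→{s,t}
  live b3: {s,t}→{s,t}
  live b4: {s,t}→{s,t}
  live b5: {t}→{s,t}
  live b6: {s,t}→∅

Conflict graph:
  b: {s,t}
  i: {s,t}
  q: {t}
  s: {b,i,t,y}
  t: {b,i,q,s,y}
  y: {s,t}

N(b) = ["s", "t"]

Answer: ["s", "t"]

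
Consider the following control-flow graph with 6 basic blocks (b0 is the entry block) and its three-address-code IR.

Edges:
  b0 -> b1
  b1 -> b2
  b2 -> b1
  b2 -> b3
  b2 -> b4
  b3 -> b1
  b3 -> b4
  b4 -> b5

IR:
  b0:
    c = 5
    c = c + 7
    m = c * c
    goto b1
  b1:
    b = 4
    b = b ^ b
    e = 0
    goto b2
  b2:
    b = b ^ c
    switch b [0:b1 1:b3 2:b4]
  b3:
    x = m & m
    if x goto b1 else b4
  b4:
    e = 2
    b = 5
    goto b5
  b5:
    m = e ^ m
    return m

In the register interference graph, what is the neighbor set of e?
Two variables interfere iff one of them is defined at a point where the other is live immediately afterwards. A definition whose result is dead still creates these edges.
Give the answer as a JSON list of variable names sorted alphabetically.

def/use:
  b0 def {c,m} use ∅
  b1 def {b,e} use ∅
  b2 def {b} use {b,c}
  b3 def {x} use {m}
  b4 def {b,e} use ∅
  b5 def {m} use {e,m}

Live sets:
  b0: in=∅ out={c,m}
  b1: in={c,m} out={b,c,m}
  b2: in={b,c,m} out={c,m}
  b3: in={c,m} out={c,m}
  b4: in={m} out={e,m}
  b5: in={e,m} out=∅

Interfere edges:
  b — {c,e,m}
  c — {b,e,m,x}
  e — {b,c,m}
  m — {b,c,e,x}
  x — {c,m}

N(e) = ["b", "c", "m"]

Answer: ["b", "c", "m"]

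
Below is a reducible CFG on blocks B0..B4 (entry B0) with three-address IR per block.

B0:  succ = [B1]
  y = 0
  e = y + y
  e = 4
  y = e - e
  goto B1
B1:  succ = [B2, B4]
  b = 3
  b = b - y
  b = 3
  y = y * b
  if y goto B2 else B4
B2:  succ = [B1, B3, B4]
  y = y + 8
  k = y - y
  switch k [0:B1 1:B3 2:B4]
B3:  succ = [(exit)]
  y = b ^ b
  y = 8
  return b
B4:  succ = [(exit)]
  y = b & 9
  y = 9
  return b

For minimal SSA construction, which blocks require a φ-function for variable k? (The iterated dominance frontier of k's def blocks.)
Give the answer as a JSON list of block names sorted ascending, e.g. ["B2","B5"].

Answer: ["B1", "B4"]

Derivation:
idom tree: B1←B0 B2←B1 B3←B2 B4←B1
Dom at joins:
  B1: preds {B0,B2}: {B0} ∩ {B0,B1,B2} = {B0}; idom=B0
  B4: preds {B1,B2}: {B0,B1} ∩ {B0,B1,B2} = {B0,B1}; idom=B1

DF derivation:
  join B1 pred B0: · stop@B0
  join B1 pred B2: B2→B1 stop@B0
  join B4 pred B1: · stop@B1
  join B4 pred B2: B2 stop@B1
  B0: DF=∅
  B1: DF={B1}
  B2: DF={B1,B4}
  B3: DF=∅
  B4: DF=∅

φ for k: defs {B2}
  DF⁺ = {B1,B4}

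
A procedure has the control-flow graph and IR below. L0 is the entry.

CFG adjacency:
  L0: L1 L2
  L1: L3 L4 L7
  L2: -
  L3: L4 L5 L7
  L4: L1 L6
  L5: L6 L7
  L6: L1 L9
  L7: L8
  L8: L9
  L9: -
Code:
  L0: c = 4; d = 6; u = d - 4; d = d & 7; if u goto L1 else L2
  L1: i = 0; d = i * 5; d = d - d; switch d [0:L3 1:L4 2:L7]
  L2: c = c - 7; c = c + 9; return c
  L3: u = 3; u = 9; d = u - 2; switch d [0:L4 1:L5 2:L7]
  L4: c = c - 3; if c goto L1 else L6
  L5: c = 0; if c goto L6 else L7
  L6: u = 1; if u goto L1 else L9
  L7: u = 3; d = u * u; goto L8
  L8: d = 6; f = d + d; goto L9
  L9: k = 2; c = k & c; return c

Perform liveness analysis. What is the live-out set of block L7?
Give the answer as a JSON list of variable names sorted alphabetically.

Answer: ["c"]

Derivation:
def/use:
  L0: def={c,d,u} ue=∅
  L1: def={d,i} ue=∅
  L2: def={c} ue={c}
  L3: def={d,u} ue=∅
  L4: def={c} ue={c}
  L5: def={c} ue=∅
  L6: def={u} ue=∅
  L7: def={d,u} ue=∅
  L8: def={d,f} ue=∅
  L9: def={c,k} ue={c}

Backward fixpoint:
  live L0: ∅→{c}
  live L1: {c}→{c}
  live L2: {c}→∅
  live L3: {c}→{c}
  live L4: {c}→{c}
  live L5: ∅→{c}
  live L6: {c}→{c}
  live L7: {c}→{c}
  live L8: {c}→{c}
  live L9: {c}→∅

live-out(L7) = ["c"]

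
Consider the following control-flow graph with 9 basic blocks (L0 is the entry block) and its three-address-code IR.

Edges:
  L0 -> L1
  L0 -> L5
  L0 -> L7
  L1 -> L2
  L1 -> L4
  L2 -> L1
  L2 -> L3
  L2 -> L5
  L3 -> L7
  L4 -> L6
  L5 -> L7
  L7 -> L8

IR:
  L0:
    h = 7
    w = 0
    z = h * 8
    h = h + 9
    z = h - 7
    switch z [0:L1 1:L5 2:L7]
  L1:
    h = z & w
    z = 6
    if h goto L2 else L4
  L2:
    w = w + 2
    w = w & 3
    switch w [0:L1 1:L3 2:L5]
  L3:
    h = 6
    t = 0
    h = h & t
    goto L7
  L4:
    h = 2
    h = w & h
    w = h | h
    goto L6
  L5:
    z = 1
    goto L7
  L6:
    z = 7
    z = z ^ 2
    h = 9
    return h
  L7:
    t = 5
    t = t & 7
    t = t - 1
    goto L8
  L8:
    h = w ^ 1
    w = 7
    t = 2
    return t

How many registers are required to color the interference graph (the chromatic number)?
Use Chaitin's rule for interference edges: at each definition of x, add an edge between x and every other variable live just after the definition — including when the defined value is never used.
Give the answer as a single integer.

Answer: 3

Working:
def/use:
  L0: def={h,w,z} ue=∅
  L1: def={h,z} ue={w,z}
  L2: def={w} ue={w}
  L3: def={h,t} ue=∅
  L4: def={h,w} ue={w}
  L5: def={z} ue=∅
  L6: def={h,z} ue=∅
  L7: def={t} ue=∅
  L8: def={h,t,w} ue={w}

Live sets:
  live L0: ∅→{w,z}
  live L1: {w,z}→{w,z}
  live L2: {w,z}→{w,z}
  live L3: {w}→{w}
  live L4: {w}→∅
  live L5: {w}→{w}
  live L6: ∅→∅
  live L7: {w}→{w}
  live L8: {w}→∅

Interference:
  h — {t,w,z}
  t — {h,w}
  w — {h,t,z}
  z — {h,w}

Registers:
  lower bound: {h,t,w} mutually conflict ⇒ χ ≥ 3
  3-colouring: r0={h}  r1={w}  r2={t,z}
  χ = 3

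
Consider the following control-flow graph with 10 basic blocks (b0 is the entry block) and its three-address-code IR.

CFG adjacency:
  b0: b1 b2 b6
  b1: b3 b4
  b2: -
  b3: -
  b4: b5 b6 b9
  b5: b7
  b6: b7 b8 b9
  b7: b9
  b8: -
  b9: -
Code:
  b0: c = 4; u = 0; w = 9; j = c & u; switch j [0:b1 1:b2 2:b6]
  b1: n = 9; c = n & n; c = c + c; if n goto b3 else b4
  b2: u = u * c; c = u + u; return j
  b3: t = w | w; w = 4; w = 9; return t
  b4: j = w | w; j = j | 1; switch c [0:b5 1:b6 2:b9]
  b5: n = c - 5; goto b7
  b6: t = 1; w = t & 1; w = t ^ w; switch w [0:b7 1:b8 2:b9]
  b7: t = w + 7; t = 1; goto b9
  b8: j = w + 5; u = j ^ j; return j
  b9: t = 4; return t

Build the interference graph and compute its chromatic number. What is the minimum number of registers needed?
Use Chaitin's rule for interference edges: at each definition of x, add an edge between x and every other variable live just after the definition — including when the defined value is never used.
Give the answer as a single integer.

Answer: 4

Working:
Per-block:
  b0: def={c,j,u,w} ue=∅
  b1: def={c,n} ue=∅
  b2: def={c,u} ue={c,j,u}
  b3: def={t,w} ue={w}
  b4: def={j} ue={c,w}
  b5: def={n} ue={c}
  b6: def={t,w} ue=∅
  b7: def={t} ue={w}
  b8: def={j,u} ue={w}
  b9: def={t} ue=∅

Liveness:
  b0 li=∅ lo={c,j,u,w}
  b1 li={w} lo={c,w}
  b2 li={c,j,u} lo=∅
  b3 li={w} lo=∅
  b4 li={c,w} lo={c,w}
  b5 li={c,w} lo={w}
  b6 li=∅ lo={w}
  b7 li={w} lo=∅
  b8 li={w} lo=∅
  b9 li=∅ lo=∅

Conflict graph:
  c: {j,n,u,w}
  j: {c,u,w}
  n: {c,w}
  t: {w}
  u: {c,j,w}
  w: {c,j,n,t,u}

Colouring:
  clique {c,j,u,w} ⇒ need ≥ 4
  assign c→c1 j→c2 n→c2 t→c1 u→c3 w→c0 — no edge inside a register ⇒ χ ≤ 4
  χ = 4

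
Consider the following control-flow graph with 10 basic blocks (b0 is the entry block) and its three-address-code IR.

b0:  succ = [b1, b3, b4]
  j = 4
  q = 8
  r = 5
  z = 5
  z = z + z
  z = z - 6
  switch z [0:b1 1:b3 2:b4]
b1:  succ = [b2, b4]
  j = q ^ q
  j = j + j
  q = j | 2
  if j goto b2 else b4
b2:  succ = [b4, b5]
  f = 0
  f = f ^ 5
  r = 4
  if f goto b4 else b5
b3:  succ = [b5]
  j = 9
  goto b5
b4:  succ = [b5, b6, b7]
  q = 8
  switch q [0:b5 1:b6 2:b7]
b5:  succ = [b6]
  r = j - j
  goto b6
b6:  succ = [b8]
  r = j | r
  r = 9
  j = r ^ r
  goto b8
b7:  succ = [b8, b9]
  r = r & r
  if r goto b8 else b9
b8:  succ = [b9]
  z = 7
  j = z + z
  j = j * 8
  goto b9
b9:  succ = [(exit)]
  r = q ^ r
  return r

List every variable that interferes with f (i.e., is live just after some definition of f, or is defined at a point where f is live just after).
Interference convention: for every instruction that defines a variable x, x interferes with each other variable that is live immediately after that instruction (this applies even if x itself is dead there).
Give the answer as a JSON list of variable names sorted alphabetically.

Per-block:
  b0: {j,q,r,z} / ∅
  b1: {j,q} / {q}
  b2: {f,r} / ∅
  b3: {j} / ∅
  b4: {q} / ∅
  b5: {r} / {j}
  b6: {j,r} / {j,r}
  b7: {r} / {r}
  b8: {j,z} / ∅
  b9: {r} / {q,r}

Backward fixpoint:
  b0 li=∅ lo={j,q,r}
  b1 li={q,r} lo={j,q,r}
  b2 li={j,q} lo={j,q,r}
  b3 li={q} lo={j,q}
  b4 li={j,r} lo={j,q,r}
  b5 li={j,q} lo={j,q,r}
  b6 li={j,q,r} lo={q,r}
  b7 li={q,r} lo={q,r}
  b8 li={q,r} lo={q,r}
  b9 li={q,r} lo=∅

Interfere edges:
  f: {j,q,r}
  j: {f,q,r,z}
  q: {f,j,r,z}
  r: {f,j,q,z}
  z: {j,q,r}

N(f) = ["j", "q", "r"]

Answer: ["j", "q", "r"]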